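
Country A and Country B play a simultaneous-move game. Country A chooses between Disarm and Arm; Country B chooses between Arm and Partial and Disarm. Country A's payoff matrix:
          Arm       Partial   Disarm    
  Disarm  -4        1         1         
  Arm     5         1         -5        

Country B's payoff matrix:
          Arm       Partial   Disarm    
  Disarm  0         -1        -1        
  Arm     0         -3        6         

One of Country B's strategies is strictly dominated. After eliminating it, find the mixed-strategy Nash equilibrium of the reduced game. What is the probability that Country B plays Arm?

Country B's strategy Partial is strictly dominated by Arm: 0 > -1 and 0 > -3. Eliminate Partial.
Set Country A's expected payoff from Disarm equal to that from Arm:
  Country A's expected payoff from Disarm: q·(-4) + (1−q)·1 = -5q + 1
  Country A's expected payoff from Arm: q·5 + (1−q)·(-5) = 10q - 5
  -5q + 1 = 10q - 5  ⇒  -15q = -6  ⇒  q = 2/5.

q = 2/5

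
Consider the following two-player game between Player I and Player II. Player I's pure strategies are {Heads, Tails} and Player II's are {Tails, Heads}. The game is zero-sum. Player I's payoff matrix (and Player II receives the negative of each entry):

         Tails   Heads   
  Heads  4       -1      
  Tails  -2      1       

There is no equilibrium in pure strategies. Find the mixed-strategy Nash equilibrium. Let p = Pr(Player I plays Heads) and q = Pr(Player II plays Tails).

p = 3/8, q = 1/4

In a mixed equilibrium Player II is indifferent between Tails and Heads; this condition fixes p.
  Player II's payoff to Tails: p·(-4) + (1−p)·2 = -6p + 2
  Player II's payoff to Heads: p·1 + (1−p)·(-1) = 2p - 1
  -6p + 2 = 2p - 1  ⇒  -8p = -3  ⇒  p = 3/8.
For Player I to be willing to mix, Player I must be indifferent between Heads and Tails, which pins down Player II's mix.
  Player I's payoff from Heads: q·4 + (1−q)·(-1) = 5q - 1
  Player I's payoff from Tails: q·(-2) + (1−q)·1 = -3q + 1
  5q - 1 = -3q + 1  ⇒  8q = 2  ⇒  q = 1/4.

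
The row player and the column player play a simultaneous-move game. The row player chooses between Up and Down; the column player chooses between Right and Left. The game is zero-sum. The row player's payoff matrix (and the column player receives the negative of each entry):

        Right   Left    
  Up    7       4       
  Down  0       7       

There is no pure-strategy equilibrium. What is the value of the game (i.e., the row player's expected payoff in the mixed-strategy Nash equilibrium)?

For the row player to be willing to mix, the row player must be indifferent between Up and Down, which pins down the column player's mix.
  the row player's expected payoff from Up: q·7 + (1−q)·4 = 3q + 4
  the row player's expected payoff from Down: q·0 + (1−q)·7 = -7q + 7
  3q + 4 = -7q + 7  ⇒  10q = 3  ⇒  q = 3/10.
The value is the row player's expected payoff against this mix (using Up): (3/10)·7 + (7/10)·4 = 49/10.

v = 49/10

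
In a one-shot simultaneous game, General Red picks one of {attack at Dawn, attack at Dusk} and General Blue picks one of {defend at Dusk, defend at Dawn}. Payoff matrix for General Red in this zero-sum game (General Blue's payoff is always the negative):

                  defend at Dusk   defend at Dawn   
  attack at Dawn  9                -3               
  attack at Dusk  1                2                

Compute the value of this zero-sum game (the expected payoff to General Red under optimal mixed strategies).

General Red's indifference between attack at Dawn and attack at Dusk determines General Blue's mixing probability q:
  General Red's expected payoff from attack at Dawn: q·9 + (1−q)·(-3) = 12q - 3
  General Red's expected payoff from attack at Dusk: q·1 + (1−q)·2 = -q + 2
  12q - 3 = -q + 2  ⇒  13q = 5  ⇒  q = 5/13.
The value is General Red's expected payoff against this mix (using attack at Dawn): (5/13)·9 + (8/13)·(-3) = 21/13.

v = 21/13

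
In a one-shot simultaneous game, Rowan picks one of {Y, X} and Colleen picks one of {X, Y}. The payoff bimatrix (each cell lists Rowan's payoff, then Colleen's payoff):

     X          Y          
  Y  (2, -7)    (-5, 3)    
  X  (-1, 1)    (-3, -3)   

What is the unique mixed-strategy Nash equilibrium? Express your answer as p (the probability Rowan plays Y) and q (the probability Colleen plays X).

Rowan's mix must leave Colleen indifferent between X and Y.
  Colleen's expected payoff from X: p·(-7) + (1−p)·1 = -8p + 1
  Colleen's expected payoff from Y: p·3 + (1−p)·(-3) = 6p - 3
  -8p + 1 = 6p - 3  ⇒  -14p = -4  ⇒  p = 2/7.
For Rowan to be willing to mix, Rowan must be indifferent between Y and X, which pins down Colleen's mix.
  Rowan's payoff from Y: q·2 + (1−q)·(-5) = 7q - 5
  Rowan's payoff from X: q·(-1) + (1−q)·(-3) = 2q - 3
  7q - 5 = 2q - 3  ⇒  5q = 2  ⇒  q = 2/5.

p = 2/7, q = 2/5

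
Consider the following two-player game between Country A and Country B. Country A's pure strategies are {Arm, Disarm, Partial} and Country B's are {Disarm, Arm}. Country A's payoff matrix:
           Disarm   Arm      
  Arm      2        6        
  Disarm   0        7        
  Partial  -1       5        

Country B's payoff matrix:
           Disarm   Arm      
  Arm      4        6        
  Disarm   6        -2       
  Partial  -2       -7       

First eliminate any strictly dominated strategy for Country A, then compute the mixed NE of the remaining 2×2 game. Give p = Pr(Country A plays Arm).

Country A's strategy Partial is strictly dominated by Disarm: 0 > -1 and 7 > 5. Eliminate Partial.
Set Country B's expected payoff from Disarm equal to that from Arm:
  Country B's expected payoff from Disarm: p·4 + (1−p)·6 = -2p + 6
  Country B's expected payoff from Arm: p·6 + (1−p)·(-2) = 8p - 2
  -2p + 6 = 8p - 2  ⇒  -10p = -8  ⇒  p = 4/5.

p = 4/5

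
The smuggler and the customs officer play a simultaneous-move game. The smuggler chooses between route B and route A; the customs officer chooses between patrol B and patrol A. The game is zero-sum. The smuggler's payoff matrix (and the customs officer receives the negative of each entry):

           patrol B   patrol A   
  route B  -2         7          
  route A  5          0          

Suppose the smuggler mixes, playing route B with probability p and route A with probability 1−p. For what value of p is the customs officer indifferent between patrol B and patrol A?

In a mixed equilibrium the customs officer is indifferent between patrol B and patrol A; this condition fixes p.
  the customs officer's payoff to patrol B: p·2 + (1−p)·(-5) = 7p - 5
  the customs officer's payoff to patrol A: p·(-7) + (1−p)·0 = -7p
  7p - 5 = -7p  ⇒  14p = 5  ⇒  p = 5/14.

p = 5/14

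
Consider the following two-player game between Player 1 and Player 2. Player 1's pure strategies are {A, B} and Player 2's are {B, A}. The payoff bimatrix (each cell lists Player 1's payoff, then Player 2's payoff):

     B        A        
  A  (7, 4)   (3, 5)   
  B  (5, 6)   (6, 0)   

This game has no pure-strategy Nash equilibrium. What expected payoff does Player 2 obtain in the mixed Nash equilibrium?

30/7

For Player 2 to be willing to mix, Player 2 must be indifferent between B and A, which pins down Player 1's mix.
  Player 2's payoff from B: p·4 + (1−p)·6 = -2p + 6
  Player 2's payoff from A: p·5 + (1−p)·0 = 5p
  -2p + 6 = 5p  ⇒  -7p = -6  ⇒  p = 6/7.
At equilibrium Player 2 is indifferent across columns, so Player 2's payoff equals the payoff from B: (6/7)·4 + (1/7)·6 = 30/7.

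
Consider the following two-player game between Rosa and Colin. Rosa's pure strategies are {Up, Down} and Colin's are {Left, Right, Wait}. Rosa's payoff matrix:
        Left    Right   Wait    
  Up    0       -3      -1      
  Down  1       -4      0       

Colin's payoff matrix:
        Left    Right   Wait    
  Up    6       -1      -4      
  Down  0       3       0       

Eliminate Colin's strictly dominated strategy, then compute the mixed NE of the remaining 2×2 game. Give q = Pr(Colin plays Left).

Colin's strategy Wait is strictly dominated by Right: -1 > -4 and 3 > 0. Eliminate Wait.
Rosa's indifference between Up and Down determines Colin's mixing probability q:
  Rosa's expected payoff from Up: q·0 + (1−q)·(-3) = 3q - 3
  Rosa's expected payoff from Down: q·1 + (1−q)·(-4) = 5q - 4
  3q - 3 = 5q - 4  ⇒  -2q = -1  ⇒  q = 1/2.

q = 1/2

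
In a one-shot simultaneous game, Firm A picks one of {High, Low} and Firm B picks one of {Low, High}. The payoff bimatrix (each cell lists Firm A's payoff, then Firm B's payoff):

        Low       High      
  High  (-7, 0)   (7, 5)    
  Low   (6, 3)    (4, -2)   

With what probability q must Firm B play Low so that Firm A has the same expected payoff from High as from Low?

Firm B's mix must leave Firm A indifferent between High and Low.
  Firm A's payoff to High: q·(-7) + (1−q)·7 = -14q + 7
  Firm A's payoff to Low: q·6 + (1−q)·4 = 2q + 4
  -14q + 7 = 2q + 4  ⇒  -16q = -3  ⇒  q = 3/16.

q = 3/16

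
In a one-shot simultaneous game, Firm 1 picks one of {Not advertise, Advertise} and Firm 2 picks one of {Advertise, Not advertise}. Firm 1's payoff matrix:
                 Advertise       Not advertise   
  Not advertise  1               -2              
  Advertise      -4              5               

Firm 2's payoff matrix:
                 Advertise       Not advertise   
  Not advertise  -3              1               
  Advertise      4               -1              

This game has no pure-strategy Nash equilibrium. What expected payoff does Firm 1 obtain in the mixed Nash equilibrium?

Firm 2's mix must leave Firm 1 indifferent between Not advertise and Advertise.
  Firm 1's payoff to Not advertise: q·1 + (1−q)·(-2) = 3q - 2
  Firm 1's payoff to Advertise: q·(-4) + (1−q)·5 = -9q + 5
  3q - 2 = -9q + 5  ⇒  12q = 7  ⇒  q = 7/12.
At equilibrium Firm 1 is indifferent across rows, so Firm 1's payoff equals the payoff from Not advertise: (7/12)·1 + (5/12)·(-2) = -1/4.

-1/4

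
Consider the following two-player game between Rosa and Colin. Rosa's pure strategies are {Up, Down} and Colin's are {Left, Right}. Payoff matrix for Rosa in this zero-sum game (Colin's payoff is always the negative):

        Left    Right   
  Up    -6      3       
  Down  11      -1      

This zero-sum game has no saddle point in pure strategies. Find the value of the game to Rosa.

v = 9/7

Set Rosa's expected payoff from Up equal to that from Down:
  Rosa's payoff from Up: q·(-6) + (1−q)·3 = -9q + 3
  Rosa's payoff from Down: q·11 + (1−q)·(-1) = 12q - 1
  -9q + 3 = 12q - 1  ⇒  -21q = -4  ⇒  q = 4/21.
The value is Rosa's expected payoff against this mix (using Up): (4/21)·(-6) + (17/21)·3 = 9/7.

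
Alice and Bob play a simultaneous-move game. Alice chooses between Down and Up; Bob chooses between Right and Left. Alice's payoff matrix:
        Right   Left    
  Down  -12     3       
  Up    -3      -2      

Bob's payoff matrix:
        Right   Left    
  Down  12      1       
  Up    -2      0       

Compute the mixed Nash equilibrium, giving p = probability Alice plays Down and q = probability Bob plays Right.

p = 2/13, q = 5/14

Alice's mix must leave Bob indifferent between Right and Left.
  Bob's payoff from Right: p·12 + (1−p)·(-2) = 14p - 2
  Bob's payoff from Left: p·1 + (1−p)·0 = p
  14p - 2 = p  ⇒  13p = 2  ⇒  p = 2/13.
Alice's indifference between Down and Up determines Bob's mixing probability q:
  Alice's expected payoff from Down: q·(-12) + (1−q)·3 = -15q + 3
  Alice's expected payoff from Up: q·(-3) + (1−q)·(-2) = -q - 2
  -15q + 3 = -q - 2  ⇒  -14q = -5  ⇒  q = 5/14.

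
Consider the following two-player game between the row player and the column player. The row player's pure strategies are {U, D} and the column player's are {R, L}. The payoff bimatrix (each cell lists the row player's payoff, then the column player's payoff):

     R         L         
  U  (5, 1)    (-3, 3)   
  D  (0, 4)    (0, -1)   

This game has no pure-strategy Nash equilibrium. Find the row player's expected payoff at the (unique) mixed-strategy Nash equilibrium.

The column player's mix must leave the row player indifferent between U and D.
  the row player's expected payoff from U: q·5 + (1−q)·(-3) = 8q - 3
  the row player's expected payoff from D: q·0 + (1−q)·0 = 0
  8q - 3 = 0  ⇒  8q = 3  ⇒  q = 3/8.
At equilibrium the row player is indifferent across rows, so the row player's payoff equals the payoff from U: (3/8)·5 + (5/8)·(-3) = 0.

0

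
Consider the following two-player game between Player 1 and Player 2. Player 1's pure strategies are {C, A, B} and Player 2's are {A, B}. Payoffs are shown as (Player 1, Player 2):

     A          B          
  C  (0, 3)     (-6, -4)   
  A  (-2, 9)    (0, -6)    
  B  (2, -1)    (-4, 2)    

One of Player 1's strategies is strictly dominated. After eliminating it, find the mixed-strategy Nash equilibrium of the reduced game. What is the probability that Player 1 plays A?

Player 1's strategy C is strictly dominated by B: 2 > 0 and -4 > -6. Eliminate C.
Player 2's indifference between A and B determines Player 1's mixing probability p:
  Player 2's expected payoff from A: p·9 + (1−p)·(-1) = 10p - 1
  Player 2's expected payoff from B: p·(-6) + (1−p)·2 = -8p + 2
  10p - 1 = -8p + 2  ⇒  18p = 3  ⇒  p = 1/6.

p = 1/6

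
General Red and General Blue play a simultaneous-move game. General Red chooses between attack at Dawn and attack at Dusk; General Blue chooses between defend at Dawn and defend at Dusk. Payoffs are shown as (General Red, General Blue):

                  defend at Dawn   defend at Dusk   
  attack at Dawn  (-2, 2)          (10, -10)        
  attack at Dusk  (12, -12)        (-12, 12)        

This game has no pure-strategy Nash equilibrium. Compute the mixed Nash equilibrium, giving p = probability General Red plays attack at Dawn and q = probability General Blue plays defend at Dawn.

p = 2/3, q = 11/18

In a mixed equilibrium General Blue is indifferent between defend at Dawn and defend at Dusk; this condition fixes p.
  General Blue's expected payoff from defend at Dawn: p·2 + (1−p)·(-12) = 14p - 12
  General Blue's expected payoff from defend at Dusk: p·(-10) + (1−p)·12 = -22p + 12
  14p - 12 = -22p + 12  ⇒  36p = 24  ⇒  p = 2/3.
General Blue's mix must leave General Red indifferent between attack at Dawn and attack at Dusk.
  General Red's payoff from attack at Dawn: q·(-2) + (1−q)·10 = -12q + 10
  General Red's payoff from attack at Dusk: q·12 + (1−q)·(-12) = 24q - 12
  -12q + 10 = 24q - 12  ⇒  -36q = -22  ⇒  q = 11/18.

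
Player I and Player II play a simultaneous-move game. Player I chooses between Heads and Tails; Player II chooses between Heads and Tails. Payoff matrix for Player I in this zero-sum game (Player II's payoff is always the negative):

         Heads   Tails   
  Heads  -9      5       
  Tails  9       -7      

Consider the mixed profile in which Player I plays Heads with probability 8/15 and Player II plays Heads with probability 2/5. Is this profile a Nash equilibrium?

Check Player II's indifference given Player I's mix p = 8/15:
  payoff from Heads = 3/5; payoff from Tails = 3/5 — equal.
Check Player I's indifference given Player II's mix q = 2/5:
  payoff from Heads = -3/5; payoff from Tails = -3/5 — equal.
Both players are indifferent, so neither can profitably deviate.

Yes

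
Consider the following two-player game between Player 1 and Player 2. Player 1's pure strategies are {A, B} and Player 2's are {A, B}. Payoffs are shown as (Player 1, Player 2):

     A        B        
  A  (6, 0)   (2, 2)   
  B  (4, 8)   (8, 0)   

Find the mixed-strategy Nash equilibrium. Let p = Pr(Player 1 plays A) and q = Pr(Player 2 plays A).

Player 2's indifference between A and B determines Player 1's mixing probability p:
  Player 2's payoff from A: p·0 + (1−p)·8 = -8p + 8
  Player 2's payoff from B: p·2 + (1−p)·0 = 2p
  -8p + 8 = 2p  ⇒  -10p = -8  ⇒  p = 4/5.
For Player 1 to be willing to mix, Player 1 must be indifferent between A and B, which pins down Player 2's mix.
  Player 1's payoff from A: q·6 + (1−q)·2 = 4q + 2
  Player 1's payoff from B: q·4 + (1−q)·8 = -4q + 8
  4q + 2 = -4q + 8  ⇒  8q = 6  ⇒  q = 3/4.

p = 4/5, q = 3/4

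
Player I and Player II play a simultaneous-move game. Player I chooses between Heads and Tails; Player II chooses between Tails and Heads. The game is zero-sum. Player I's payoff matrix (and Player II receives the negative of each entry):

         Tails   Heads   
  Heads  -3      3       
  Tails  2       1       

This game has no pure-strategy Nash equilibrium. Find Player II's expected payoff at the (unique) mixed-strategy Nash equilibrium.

-9/7

In a mixed equilibrium Player II is indifferent between Tails and Heads; this condition fixes p.
  Player II's payoff to Tails: p·3 + (1−p)·(-2) = 5p - 2
  Player II's payoff to Heads: p·(-3) + (1−p)·(-1) = -2p - 1
  5p - 2 = -2p - 1  ⇒  7p = 1  ⇒  p = 1/7.
At equilibrium Player II is indifferent across columns, so Player II's payoff equals the payoff from Tails: (1/7)·3 + (6/7)·(-2) = -9/7.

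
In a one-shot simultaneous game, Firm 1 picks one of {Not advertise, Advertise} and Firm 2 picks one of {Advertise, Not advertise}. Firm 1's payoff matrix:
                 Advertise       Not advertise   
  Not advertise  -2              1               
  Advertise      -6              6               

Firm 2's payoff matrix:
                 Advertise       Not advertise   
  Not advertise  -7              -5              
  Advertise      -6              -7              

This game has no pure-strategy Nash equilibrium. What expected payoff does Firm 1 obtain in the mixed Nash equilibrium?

-2/3

Firm 1's indifference between Not advertise and Advertise determines Firm 2's mixing probability q:
  Firm 1's payoff from Not advertise: q·(-2) + (1−q)·1 = -3q + 1
  Firm 1's payoff from Advertise: q·(-6) + (1−q)·6 = -12q + 6
  -3q + 1 = -12q + 6  ⇒  9q = 5  ⇒  q = 5/9.
At equilibrium Firm 1 is indifferent across rows, so Firm 1's payoff equals the payoff from Not advertise: (5/9)·(-2) + (4/9)·1 = -2/3.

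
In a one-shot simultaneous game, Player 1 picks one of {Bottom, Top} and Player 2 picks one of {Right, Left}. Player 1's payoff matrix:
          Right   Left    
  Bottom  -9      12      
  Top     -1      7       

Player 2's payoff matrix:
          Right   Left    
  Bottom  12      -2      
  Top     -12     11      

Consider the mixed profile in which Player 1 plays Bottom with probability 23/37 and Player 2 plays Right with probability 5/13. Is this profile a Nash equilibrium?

Yes

Check Player 2's indifference given Player 1's mix p = 23/37:
  payoff from Right = 108/37; payoff from Left = 108/37 — equal.
Check Player 1's indifference given Player 2's mix q = 5/13:
  payoff from Bottom = 51/13; payoff from Top = 51/13 — equal.
Both players are indifferent, so neither can profitably deviate.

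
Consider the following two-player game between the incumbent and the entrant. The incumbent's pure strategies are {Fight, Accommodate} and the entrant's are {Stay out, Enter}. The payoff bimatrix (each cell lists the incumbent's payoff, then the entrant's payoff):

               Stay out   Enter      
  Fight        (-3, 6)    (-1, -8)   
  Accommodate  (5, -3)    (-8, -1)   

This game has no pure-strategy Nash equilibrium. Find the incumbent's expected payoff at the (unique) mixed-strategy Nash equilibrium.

The entrant's mix must leave the incumbent indifferent between Fight and Accommodate.
  the incumbent's expected payoff from Fight: q·(-3) + (1−q)·(-1) = -2q - 1
  the incumbent's expected payoff from Accommodate: q·5 + (1−q)·(-8) = 13q - 8
  -2q - 1 = 13q - 8  ⇒  -15q = -7  ⇒  q = 7/15.
At equilibrium the incumbent is indifferent across rows, so the incumbent's payoff equals the payoff from Fight: (7/15)·(-3) + (8/15)·(-1) = -29/15.

-29/15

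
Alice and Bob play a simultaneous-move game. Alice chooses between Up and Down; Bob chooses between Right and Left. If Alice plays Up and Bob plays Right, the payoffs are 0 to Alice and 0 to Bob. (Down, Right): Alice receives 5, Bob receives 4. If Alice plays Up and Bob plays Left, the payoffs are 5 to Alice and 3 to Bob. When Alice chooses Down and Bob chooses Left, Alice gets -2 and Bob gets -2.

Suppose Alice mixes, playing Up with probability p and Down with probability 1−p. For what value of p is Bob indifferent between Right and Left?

p = 2/3

Set Bob's expected payoff from Right equal to that from Left:
  Bob's payoff from Right: p·0 + (1−p)·4 = -4p + 4
  Bob's payoff from Left: p·3 + (1−p)·(-2) = 5p - 2
  -4p + 4 = 5p - 2  ⇒  -9p = -6  ⇒  p = 2/3.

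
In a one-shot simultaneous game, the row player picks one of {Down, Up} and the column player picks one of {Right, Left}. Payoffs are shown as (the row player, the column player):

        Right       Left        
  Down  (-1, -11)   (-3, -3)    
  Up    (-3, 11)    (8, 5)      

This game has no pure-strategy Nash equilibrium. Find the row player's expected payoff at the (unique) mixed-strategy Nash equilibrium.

-17/13

Set the row player's expected payoff from Down equal to that from Up:
  the row player's expected payoff from Down: q·(-1) + (1−q)·(-3) = 2q - 3
  the row player's expected payoff from Up: q·(-3) + (1−q)·8 = -11q + 8
  2q - 3 = -11q + 8  ⇒  13q = 11  ⇒  q = 11/13.
At equilibrium the row player is indifferent across rows, so the row player's payoff equals the payoff from Down: (11/13)·(-1) + (2/13)·(-3) = -17/13.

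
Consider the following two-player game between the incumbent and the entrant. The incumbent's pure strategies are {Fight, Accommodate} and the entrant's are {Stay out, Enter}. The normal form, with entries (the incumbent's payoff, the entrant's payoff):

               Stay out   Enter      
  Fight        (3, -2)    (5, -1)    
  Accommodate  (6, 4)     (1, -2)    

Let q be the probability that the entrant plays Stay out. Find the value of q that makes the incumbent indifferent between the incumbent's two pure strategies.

For the incumbent to be willing to mix, the incumbent must be indifferent between Fight and Accommodate, which pins down the entrant's mix.
  the incumbent's expected payoff from Fight: q·3 + (1−q)·5 = -2q + 5
  the incumbent's expected payoff from Accommodate: q·6 + (1−q)·1 = 5q + 1
  -2q + 5 = 5q + 1  ⇒  -7q = -4  ⇒  q = 4/7.

q = 4/7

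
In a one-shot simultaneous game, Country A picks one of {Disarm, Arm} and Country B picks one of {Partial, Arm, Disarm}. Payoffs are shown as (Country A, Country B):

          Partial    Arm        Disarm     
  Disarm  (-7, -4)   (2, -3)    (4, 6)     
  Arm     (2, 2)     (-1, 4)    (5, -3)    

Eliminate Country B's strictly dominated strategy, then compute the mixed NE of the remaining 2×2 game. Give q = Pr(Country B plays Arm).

q = 1/4

Country B's strategy Partial is strictly dominated by Arm: -3 > -4 and 4 > 2. Eliminate Partial.
Country B's mix must leave Country A indifferent between Disarm and Arm.
  Country A's payoff to Disarm: q·2 + (1−q)·4 = -2q + 4
  Country A's payoff to Arm: q·(-1) + (1−q)·5 = -6q + 5
  -2q + 4 = -6q + 5  ⇒  4q = 1  ⇒  q = 1/4.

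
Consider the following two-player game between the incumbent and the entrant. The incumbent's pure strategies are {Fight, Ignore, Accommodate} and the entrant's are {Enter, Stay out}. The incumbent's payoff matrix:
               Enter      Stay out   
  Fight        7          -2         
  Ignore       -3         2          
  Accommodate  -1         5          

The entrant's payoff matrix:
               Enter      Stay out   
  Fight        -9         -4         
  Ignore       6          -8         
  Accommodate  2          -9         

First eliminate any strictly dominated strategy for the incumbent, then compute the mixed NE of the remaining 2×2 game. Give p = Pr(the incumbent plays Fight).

p = 11/16

The incumbent's strategy Ignore is strictly dominated by Accommodate: -1 > -3 and 5 > 2. Eliminate Ignore.
In a mixed equilibrium the entrant is indifferent between Enter and Stay out; this condition fixes p.
  the entrant's payoff to Enter: p·(-9) + (1−p)·2 = -11p + 2
  the entrant's payoff to Stay out: p·(-4) + (1−p)·(-9) = 5p - 9
  -11p + 2 = 5p - 9  ⇒  -16p = -11  ⇒  p = 11/16.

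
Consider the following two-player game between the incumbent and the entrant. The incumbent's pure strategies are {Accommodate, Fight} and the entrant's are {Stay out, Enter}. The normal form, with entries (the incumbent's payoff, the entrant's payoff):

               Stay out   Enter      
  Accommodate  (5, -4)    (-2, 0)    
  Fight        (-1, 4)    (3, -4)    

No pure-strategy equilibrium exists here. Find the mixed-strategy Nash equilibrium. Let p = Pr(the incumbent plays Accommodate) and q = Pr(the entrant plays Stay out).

p = 2/3, q = 5/11

In a mixed equilibrium the entrant is indifferent between Stay out and Enter; this condition fixes p.
  the entrant's payoff from Stay out: p·(-4) + (1−p)·4 = -8p + 4
  the entrant's payoff from Enter: p·0 + (1−p)·(-4) = 4p - 4
  -8p + 4 = 4p - 4  ⇒  -12p = -8  ⇒  p = 2/3.
In a mixed equilibrium the incumbent is indifferent between Accommodate and Fight; this condition fixes q.
  the incumbent's expected payoff from Accommodate: q·5 + (1−q)·(-2) = 7q - 2
  the incumbent's expected payoff from Fight: q·(-1) + (1−q)·3 = -4q + 3
  7q - 2 = -4q + 3  ⇒  11q = 5  ⇒  q = 5/11.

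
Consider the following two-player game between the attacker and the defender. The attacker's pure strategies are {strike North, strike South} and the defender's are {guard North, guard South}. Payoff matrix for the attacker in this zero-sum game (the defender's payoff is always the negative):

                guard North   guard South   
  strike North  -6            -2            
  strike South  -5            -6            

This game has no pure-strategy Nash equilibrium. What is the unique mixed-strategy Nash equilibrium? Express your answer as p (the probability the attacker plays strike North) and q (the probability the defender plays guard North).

For the defender to be willing to mix, the defender must be indifferent between guard North and guard South, which pins down the attacker's mix.
  the defender's payoff from guard North: p·6 + (1−p)·5 = p + 5
  the defender's payoff from guard South: p·2 + (1−p)·6 = -4p + 6
  p + 5 = -4p + 6  ⇒  5p = 1  ⇒  p = 1/5.
For the attacker to be willing to mix, the attacker must be indifferent between strike North and strike South, which pins down the defender's mix.
  the attacker's payoff from strike North: q·(-6) + (1−q)·(-2) = -4q - 2
  the attacker's payoff from strike South: q·(-5) + (1−q)·(-6) = q - 6
  -4q - 2 = q - 6  ⇒  -5q = -4  ⇒  q = 4/5.

p = 1/5, q = 4/5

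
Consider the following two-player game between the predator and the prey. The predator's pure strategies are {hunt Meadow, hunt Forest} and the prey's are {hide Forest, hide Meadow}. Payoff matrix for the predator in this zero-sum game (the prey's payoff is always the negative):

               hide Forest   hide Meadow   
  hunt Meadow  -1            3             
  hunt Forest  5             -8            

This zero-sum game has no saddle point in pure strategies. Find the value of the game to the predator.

The predator's indifference between hunt Meadow and hunt Forest determines the prey's mixing probability q:
  the predator's payoff to hunt Meadow: q·(-1) + (1−q)·3 = -4q + 3
  the predator's payoff to hunt Forest: q·5 + (1−q)·(-8) = 13q - 8
  -4q + 3 = 13q - 8  ⇒  -17q = -11  ⇒  q = 11/17.
The value is the predator's expected payoff against this mix (using hunt Meadow): (11/17)·(-1) + (6/17)·3 = 7/17.

v = 7/17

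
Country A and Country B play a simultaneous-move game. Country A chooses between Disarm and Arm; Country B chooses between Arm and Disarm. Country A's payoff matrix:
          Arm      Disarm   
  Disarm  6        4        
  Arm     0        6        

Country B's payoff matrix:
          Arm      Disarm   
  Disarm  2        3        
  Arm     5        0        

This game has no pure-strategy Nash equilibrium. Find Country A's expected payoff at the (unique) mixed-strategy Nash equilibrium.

Country B's mix must leave Country A indifferent between Disarm and Arm.
  Country A's payoff from Disarm: q·6 + (1−q)·4 = 2q + 4
  Country A's payoff from Arm: q·0 + (1−q)·6 = -6q + 6
  2q + 4 = -6q + 6  ⇒  8q = 2  ⇒  q = 1/4.
At equilibrium Country A is indifferent across rows, so Country A's payoff equals the payoff from Disarm: (1/4)·6 + (3/4)·4 = 9/2.

9/2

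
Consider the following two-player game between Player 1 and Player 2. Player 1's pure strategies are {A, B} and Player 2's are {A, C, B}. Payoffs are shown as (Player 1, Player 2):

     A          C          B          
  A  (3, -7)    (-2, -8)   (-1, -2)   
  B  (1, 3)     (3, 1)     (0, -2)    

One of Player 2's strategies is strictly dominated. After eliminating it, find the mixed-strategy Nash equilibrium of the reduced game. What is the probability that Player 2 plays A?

Player 2's strategy C is strictly dominated by A: -7 > -8 and 3 > 1. Eliminate C.
Player 2's mix must leave Player 1 indifferent between A and B.
  Player 1's payoff to A: q·3 + (1−q)·(-1) = 4q - 1
  Player 1's payoff to B: q·1 + (1−q)·0 = q
  4q - 1 = q  ⇒  3q = 1  ⇒  q = 1/3.

q = 1/3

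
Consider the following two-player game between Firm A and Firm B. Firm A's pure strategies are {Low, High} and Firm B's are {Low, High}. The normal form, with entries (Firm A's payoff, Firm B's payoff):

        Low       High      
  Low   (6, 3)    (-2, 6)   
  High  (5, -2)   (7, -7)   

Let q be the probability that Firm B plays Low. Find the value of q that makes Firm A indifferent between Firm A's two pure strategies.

For Firm A to be willing to mix, Firm A must be indifferent between Low and High, which pins down Firm B's mix.
  Firm A's payoff to Low: q·6 + (1−q)·(-2) = 8q - 2
  Firm A's payoff to High: q·5 + (1−q)·7 = -2q + 7
  8q - 2 = -2q + 7  ⇒  10q = 9  ⇒  q = 9/10.

q = 9/10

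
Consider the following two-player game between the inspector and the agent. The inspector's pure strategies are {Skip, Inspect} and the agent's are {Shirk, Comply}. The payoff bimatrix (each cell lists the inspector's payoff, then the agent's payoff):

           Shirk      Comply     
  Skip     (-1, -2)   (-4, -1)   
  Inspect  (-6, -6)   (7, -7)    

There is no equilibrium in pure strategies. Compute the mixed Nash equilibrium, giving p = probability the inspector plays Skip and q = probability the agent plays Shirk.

For the agent to be willing to mix, the agent must be indifferent between Shirk and Comply, which pins down the inspector's mix.
  the agent's payoff from Shirk: p·(-2) + (1−p)·(-6) = 4p - 6
  the agent's payoff from Comply: p·(-1) + (1−p)·(-7) = 6p - 7
  4p - 6 = 6p - 7  ⇒  -2p = -1  ⇒  p = 1/2.
For the inspector to be willing to mix, the inspector must be indifferent between Skip and Inspect, which pins down the agent's mix.
  the inspector's payoff to Skip: q·(-1) + (1−q)·(-4) = 3q - 4
  the inspector's payoff to Inspect: q·(-6) + (1−q)·7 = -13q + 7
  3q - 4 = -13q + 7  ⇒  16q = 11  ⇒  q = 11/16.

p = 1/2, q = 11/16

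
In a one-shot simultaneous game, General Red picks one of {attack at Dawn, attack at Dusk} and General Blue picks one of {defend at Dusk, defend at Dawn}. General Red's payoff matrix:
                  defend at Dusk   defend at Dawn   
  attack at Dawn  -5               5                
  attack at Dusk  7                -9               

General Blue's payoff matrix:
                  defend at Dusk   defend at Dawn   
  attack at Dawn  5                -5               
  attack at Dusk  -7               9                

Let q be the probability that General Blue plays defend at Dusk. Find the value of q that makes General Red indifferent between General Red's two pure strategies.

q = 7/13

General Blue's mix must leave General Red indifferent between attack at Dawn and attack at Dusk.
  General Red's expected payoff from attack at Dawn: q·(-5) + (1−q)·5 = -10q + 5
  General Red's expected payoff from attack at Dusk: q·7 + (1−q)·(-9) = 16q - 9
  -10q + 5 = 16q - 9  ⇒  -26q = -14  ⇒  q = 7/13.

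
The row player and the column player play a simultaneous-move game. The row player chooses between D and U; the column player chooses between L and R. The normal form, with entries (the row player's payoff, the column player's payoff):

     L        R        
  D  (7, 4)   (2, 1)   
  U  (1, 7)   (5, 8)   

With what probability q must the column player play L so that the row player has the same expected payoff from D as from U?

The row player's indifference between D and U determines the column player's mixing probability q:
  the row player's expected payoff from D: q·7 + (1−q)·2 = 5q + 2
  the row player's expected payoff from U: q·1 + (1−q)·5 = -4q + 5
  5q + 2 = -4q + 5  ⇒  9q = 3  ⇒  q = 1/3.

q = 1/3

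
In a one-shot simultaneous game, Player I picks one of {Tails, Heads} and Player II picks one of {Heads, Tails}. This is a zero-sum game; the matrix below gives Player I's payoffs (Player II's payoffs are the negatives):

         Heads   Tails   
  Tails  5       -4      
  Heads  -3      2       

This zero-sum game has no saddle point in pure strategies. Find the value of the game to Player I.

v = -1/7

For Player I to be willing to mix, Player I must be indifferent between Tails and Heads, which pins down Player II's mix.
  Player I's expected payoff from Tails: q·5 + (1−q)·(-4) = 9q - 4
  Player I's expected payoff from Heads: q·(-3) + (1−q)·2 = -5q + 2
  9q - 4 = -5q + 2  ⇒  14q = 6  ⇒  q = 3/7.
The value is Player I's expected payoff against this mix (using Tails): (3/7)·5 + (4/7)·(-4) = -1/7.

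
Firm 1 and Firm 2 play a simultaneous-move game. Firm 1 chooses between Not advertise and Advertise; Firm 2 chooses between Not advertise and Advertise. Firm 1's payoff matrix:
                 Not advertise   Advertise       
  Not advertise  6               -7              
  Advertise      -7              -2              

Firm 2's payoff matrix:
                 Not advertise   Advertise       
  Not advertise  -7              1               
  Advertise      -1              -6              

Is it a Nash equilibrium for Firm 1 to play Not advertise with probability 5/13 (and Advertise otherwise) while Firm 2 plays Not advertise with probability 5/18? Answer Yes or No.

Yes

Check Firm 2's indifference given Firm 1's mix p = 5/13:
  payoff from Not advertise = -43/13; payoff from Advertise = -43/13 — equal.
Check Firm 1's indifference given Firm 2's mix q = 5/18:
  payoff from Not advertise = -61/18; payoff from Advertise = -61/18 — equal.
Both players are indifferent, so neither can profitably deviate.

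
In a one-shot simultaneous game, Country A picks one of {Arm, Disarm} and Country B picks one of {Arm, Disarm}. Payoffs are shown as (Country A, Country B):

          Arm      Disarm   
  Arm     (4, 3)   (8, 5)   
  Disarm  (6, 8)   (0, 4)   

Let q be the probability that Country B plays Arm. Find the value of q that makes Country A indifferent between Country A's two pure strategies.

q = 4/5

Country A's indifference between Arm and Disarm determines Country B's mixing probability q:
  Country A's expected payoff from Arm: q·4 + (1−q)·8 = -4q + 8
  Country A's expected payoff from Disarm: q·6 + (1−q)·0 = 6q
  -4q + 8 = 6q  ⇒  -10q = -8  ⇒  q = 4/5.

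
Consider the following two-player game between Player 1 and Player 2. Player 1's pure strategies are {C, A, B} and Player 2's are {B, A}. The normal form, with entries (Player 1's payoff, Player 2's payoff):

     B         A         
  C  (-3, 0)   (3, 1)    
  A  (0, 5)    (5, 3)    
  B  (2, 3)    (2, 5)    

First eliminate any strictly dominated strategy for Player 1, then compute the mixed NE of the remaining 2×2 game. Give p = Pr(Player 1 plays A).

p = 1/2

Player 1's strategy C is strictly dominated by A: 0 > -3 and 5 > 3. Eliminate C.
For Player 2 to be willing to mix, Player 2 must be indifferent between B and A, which pins down Player 1's mix.
  Player 2's payoff to B: p·5 + (1−p)·3 = 2p + 3
  Player 2's payoff to A: p·3 + (1−p)·5 = -2p + 5
  2p + 3 = -2p + 5  ⇒  4p = 2  ⇒  p = 1/2.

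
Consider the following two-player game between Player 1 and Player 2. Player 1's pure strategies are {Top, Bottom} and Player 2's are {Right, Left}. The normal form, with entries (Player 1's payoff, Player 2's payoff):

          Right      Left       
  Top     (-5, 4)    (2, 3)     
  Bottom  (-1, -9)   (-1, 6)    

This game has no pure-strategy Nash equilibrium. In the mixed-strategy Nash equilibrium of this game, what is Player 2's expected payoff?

51/16

Player 2's indifference between Right and Left determines Player 1's mixing probability p:
  Player 2's expected payoff from Right: p·4 + (1−p)·(-9) = 13p - 9
  Player 2's expected payoff from Left: p·3 + (1−p)·6 = -3p + 6
  13p - 9 = -3p + 6  ⇒  16p = 15  ⇒  p = 15/16.
At equilibrium Player 2 is indifferent across columns, so Player 2's payoff equals the payoff from Right: (15/16)·4 + (1/16)·(-9) = 51/16.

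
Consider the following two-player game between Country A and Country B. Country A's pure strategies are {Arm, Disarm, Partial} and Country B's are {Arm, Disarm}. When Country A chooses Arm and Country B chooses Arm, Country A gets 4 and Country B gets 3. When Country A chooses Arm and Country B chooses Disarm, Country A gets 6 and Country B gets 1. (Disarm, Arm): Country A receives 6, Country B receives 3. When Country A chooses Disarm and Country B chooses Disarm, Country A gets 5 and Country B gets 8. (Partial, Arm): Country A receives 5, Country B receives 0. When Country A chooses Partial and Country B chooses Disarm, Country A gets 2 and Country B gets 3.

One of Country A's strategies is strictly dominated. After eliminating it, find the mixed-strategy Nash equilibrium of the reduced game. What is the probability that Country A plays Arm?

Country A's strategy Partial is strictly dominated by Disarm: 6 > 5 and 5 > 2. Eliminate Partial.
In a mixed equilibrium Country B is indifferent between Arm and Disarm; this condition fixes p.
  Country B's payoff from Arm: p·3 + (1−p)·3 = 3
  Country B's payoff from Disarm: p·1 + (1−p)·8 = -7p + 8
  3 = -7p + 8  ⇒  7p = 5  ⇒  p = 5/7.

p = 5/7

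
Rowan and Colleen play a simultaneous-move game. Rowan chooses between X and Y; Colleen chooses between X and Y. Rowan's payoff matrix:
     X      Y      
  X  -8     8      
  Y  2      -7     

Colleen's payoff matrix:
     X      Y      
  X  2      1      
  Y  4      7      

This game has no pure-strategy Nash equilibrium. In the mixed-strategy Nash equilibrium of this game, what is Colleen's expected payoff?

5/2

Colleen's indifference between X and Y determines Rowan's mixing probability p:
  Colleen's payoff from X: p·2 + (1−p)·4 = -2p + 4
  Colleen's payoff from Y: p·1 + (1−p)·7 = -6p + 7
  -2p + 4 = -6p + 7  ⇒  4p = 3  ⇒  p = 3/4.
At equilibrium Colleen is indifferent across columns, so Colleen's payoff equals the payoff from X: (3/4)·2 + (1/4)·4 = 5/2.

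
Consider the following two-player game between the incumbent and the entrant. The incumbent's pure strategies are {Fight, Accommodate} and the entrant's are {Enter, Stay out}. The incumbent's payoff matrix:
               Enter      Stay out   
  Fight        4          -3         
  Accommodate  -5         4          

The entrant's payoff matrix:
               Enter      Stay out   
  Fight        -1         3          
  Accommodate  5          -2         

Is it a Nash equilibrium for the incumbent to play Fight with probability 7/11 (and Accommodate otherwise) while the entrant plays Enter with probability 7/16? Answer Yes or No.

Check the entrant's indifference given the incumbent's mix p = 7/11:
  payoff from Enter = 13/11; payoff from Stay out = 13/11 — equal.
Check the incumbent's indifference given the entrant's mix q = 7/16:
  payoff from Fight = 1/16; payoff from Accommodate = 1/16 — equal.
Both players are indifferent, so neither can profitably deviate.

Yes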